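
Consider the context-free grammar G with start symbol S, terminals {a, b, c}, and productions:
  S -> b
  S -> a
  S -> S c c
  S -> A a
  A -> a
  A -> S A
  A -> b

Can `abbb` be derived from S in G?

no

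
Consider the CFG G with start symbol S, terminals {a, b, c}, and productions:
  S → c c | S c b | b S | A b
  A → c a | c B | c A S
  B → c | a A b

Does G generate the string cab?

S ⇒ Ab ⇒ cab

yes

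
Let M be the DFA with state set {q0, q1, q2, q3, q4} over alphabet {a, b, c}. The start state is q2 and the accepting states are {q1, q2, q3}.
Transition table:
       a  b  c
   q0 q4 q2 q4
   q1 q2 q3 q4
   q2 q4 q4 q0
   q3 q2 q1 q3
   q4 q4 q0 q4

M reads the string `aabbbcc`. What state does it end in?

q2 --a--> q4
q4 --a--> q4
q4 --b--> q0
q0 --b--> q2
q2 --b--> q4
q4 --c--> q4
q4 --c--> q4

q4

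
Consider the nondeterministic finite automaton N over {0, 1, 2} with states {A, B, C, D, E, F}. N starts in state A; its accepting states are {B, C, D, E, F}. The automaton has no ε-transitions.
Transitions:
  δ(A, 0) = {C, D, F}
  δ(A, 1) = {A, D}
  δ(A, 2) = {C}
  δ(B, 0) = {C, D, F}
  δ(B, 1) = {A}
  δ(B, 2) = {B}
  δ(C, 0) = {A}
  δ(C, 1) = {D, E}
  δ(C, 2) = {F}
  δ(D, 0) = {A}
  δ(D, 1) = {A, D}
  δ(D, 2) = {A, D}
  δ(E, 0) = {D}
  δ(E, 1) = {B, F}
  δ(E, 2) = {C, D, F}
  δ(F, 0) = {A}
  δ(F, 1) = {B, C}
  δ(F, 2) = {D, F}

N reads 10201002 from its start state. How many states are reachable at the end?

Start: {A}
read 1: {A, D}
read 0: {A, C, D, F}
read 2: {A, C, D, F}
read 0: {A, C, D, F}
read 1: {A, B, C, D, E}
read 0: {A, C, D, F}
read 0: {A, C, D, F}
read 2: {A, C, D, F}
Final reachable set {A, C, D, F} has 4 states.

4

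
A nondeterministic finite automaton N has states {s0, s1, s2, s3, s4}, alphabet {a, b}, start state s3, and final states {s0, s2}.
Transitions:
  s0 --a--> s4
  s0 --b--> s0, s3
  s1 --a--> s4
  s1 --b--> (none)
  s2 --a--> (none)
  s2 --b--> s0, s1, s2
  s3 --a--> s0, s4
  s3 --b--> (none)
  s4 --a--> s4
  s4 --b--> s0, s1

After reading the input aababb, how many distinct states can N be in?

Start: {s3}
read a: {s0, s4}
read a: {s4}
read b: {s0, s1}
read a: {s4}
read b: {s0, s1}
read b: {s0, s3}
Final reachable set {s0, s3} has 2 states.

2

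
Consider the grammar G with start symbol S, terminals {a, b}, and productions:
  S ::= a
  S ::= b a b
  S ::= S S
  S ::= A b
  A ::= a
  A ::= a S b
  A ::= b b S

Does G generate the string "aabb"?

yes

S ⇒ Ab ⇒ aSbb ⇒ aabb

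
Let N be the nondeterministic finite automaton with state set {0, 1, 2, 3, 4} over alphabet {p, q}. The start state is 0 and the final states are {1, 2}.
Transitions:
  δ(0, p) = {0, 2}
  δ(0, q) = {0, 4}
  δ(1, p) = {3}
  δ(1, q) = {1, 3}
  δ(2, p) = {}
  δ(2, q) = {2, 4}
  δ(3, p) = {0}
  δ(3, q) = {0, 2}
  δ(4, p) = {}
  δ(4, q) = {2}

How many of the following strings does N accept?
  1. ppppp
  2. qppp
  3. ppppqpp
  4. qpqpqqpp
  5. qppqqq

ppppp: accepted
qppp: accepted
ppppqpp: accepted
qpqpqqpp: accepted
qppqqq: accepted

5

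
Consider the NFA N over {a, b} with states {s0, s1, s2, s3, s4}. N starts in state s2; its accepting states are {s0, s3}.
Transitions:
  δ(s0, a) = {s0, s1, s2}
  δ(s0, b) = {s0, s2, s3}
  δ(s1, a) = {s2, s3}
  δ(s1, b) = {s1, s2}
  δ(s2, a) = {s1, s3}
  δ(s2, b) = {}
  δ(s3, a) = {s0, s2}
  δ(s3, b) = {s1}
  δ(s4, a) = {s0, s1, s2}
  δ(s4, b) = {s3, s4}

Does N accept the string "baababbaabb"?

Start: {s2}
read b: {}
The reachable set is empty and stays empty for the remaining 10 symbols.
Reachable ∩ accepting = {} — empty.

rejected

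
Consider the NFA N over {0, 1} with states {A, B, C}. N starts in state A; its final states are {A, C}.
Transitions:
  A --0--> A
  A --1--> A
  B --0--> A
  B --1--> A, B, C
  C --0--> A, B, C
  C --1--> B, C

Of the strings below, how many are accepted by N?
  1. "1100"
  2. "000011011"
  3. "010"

3

"1100": accepted
"000011011": accepted
"010": accepted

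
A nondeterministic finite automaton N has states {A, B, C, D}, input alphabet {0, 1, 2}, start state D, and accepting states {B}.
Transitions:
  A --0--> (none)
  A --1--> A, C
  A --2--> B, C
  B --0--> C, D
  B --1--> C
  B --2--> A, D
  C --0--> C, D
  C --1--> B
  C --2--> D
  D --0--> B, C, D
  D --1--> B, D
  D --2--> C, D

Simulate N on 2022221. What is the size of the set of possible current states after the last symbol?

3

Start: {D}
read 2: {C, D}
read 0: {B, C, D}
read 2: {A, C, D}
read 2: {B, C, D}
read 2: {A, C, D}
read 2: {B, C, D}
read 1: {B, C, D}
Final reachable set {B, C, D} has 3 states.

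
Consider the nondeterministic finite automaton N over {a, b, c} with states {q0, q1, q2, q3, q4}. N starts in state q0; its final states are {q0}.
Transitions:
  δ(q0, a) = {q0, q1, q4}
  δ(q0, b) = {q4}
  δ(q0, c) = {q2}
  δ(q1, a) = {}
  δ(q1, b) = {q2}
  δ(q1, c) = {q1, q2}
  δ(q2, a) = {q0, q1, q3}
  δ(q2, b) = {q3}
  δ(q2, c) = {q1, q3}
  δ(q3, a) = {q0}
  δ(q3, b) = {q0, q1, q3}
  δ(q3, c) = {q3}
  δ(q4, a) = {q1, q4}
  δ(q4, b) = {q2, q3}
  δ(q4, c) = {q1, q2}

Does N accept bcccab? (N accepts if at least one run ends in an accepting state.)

Start: {q0}
read b: {q4}
read c: {q1, q2}
read c: {q1, q2, q3}
read c: {q1, q2, q3}
read a: {q0, q1, q3}
read b: {q0, q1, q2, q3, q4}
Reachable ∩ accepting = {q0} — nonempty.

accepted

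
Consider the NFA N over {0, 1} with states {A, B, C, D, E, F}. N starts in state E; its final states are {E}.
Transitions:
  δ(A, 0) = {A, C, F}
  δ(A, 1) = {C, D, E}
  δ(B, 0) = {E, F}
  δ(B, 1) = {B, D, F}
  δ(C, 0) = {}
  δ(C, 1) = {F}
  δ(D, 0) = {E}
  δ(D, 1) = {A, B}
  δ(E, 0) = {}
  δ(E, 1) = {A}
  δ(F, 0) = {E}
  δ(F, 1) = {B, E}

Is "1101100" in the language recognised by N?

Start: {E}
read 1: {A}
read 1: {C, D, E}
read 0: {E}
read 1: {A}
read 1: {C, D, E}
read 0: {E}
read 0: {}
Reachable ∩ accepting = {} — empty.

rejected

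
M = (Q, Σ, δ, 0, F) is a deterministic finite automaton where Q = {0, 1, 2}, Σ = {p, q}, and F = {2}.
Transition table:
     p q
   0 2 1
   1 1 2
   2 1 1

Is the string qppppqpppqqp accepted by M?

0 --q--> 1
1 --p--> 1
1 --p--> 1
1 --p--> 1
1 --p--> 1
1 --q--> 2
2 --p--> 1
1 --p--> 1
1 --p--> 1
1 --q--> 2
2 --q--> 1
1 --p--> 1
End in state 1, which is not an accepting state.

rejected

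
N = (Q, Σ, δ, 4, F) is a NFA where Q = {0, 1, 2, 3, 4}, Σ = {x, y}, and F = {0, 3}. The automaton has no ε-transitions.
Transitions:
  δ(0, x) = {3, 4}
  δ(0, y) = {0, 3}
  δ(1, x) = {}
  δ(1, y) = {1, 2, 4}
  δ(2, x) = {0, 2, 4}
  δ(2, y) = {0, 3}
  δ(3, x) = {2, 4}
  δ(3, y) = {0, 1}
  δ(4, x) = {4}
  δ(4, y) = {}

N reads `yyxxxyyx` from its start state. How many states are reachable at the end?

Start: {4}
read y: {}
The reachable set is empty and stays empty for the remaining 7 symbols.
Final reachable set {} has 0 states.

0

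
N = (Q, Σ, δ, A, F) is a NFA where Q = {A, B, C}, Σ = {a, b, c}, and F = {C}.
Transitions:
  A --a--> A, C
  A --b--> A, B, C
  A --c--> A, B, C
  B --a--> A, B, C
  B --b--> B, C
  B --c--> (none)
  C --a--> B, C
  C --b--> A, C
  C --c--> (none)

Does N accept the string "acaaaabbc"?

Start: {A}
read a: {A, C}
read c: {A, B, C}
read a: {A, B, C}
read a: {A, B, C}
read a: {A, B, C}
read a: {A, B, C}
read b: {A, B, C}
read b: {A, B, C}
read c: {A, B, C}
Reachable ∩ accepting = {C} — nonempty.

accepted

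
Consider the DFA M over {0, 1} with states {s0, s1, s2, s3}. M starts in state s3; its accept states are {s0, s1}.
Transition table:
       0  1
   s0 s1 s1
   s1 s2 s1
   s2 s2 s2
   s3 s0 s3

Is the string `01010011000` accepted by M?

rejected

s3 --0--> s0
s0 --1--> s1
s1 --0--> s2
s2 --1--> s2
s2 --0--> s2
s2 --0--> s2
s2 --1--> s2
s2 --1--> s2
s2 --0--> s2
s2 --0--> s2
s2 --0--> s2
End in state s2, which is not an accepting state.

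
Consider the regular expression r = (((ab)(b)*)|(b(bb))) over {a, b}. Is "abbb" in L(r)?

The left alternative ((ab)(b)*) matches abbb.

yes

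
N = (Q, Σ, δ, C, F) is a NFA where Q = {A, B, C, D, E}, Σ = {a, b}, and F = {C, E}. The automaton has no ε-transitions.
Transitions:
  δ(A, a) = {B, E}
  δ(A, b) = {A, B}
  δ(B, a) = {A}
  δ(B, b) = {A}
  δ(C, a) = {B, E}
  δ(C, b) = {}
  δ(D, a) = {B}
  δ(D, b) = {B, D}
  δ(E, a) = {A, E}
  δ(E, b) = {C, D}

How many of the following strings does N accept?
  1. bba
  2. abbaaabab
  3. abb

1

bba: rejected
abbaaabab: accepted
abb: rejected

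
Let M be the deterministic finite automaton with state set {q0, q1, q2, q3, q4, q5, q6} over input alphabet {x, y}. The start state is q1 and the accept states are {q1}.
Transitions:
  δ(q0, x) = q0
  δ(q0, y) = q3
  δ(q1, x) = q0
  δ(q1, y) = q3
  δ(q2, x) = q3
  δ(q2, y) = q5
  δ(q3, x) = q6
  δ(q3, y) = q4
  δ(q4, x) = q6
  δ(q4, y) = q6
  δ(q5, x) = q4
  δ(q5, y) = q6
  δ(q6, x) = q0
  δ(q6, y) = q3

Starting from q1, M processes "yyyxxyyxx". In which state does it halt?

q0

q1 --y--> q3
q3 --y--> q4
q4 --y--> q6
q6 --x--> q0
q0 --x--> q0
q0 --y--> q3
q3 --y--> q4
q4 --x--> q6
q6 --x--> q0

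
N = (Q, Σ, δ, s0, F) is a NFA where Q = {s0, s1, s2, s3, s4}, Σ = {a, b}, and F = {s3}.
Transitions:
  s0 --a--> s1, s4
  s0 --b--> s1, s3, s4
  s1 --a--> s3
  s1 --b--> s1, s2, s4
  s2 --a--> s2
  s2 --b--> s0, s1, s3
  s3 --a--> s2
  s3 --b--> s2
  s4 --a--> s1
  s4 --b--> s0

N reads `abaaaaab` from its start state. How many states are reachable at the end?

Start: {s0}
read a: {s1, s4}
read b: {s0, s1, s2, s4}
read a: {s1, s2, s3, s4}
read a: {s1, s2, s3}
read a: {s2, s3}
read a: {s2}
read a: {s2}
read b: {s0, s1, s3}
Final reachable set {s0, s1, s3} has 3 states.

3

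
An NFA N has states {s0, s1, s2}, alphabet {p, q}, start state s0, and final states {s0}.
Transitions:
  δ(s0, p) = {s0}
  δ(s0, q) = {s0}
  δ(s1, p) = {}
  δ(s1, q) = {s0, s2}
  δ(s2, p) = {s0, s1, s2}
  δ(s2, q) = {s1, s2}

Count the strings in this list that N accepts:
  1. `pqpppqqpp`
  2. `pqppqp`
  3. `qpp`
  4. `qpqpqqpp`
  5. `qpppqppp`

`pqpppqqpp`: accepted
`pqppqp`: accepted
`qpp`: accepted
`qpqpqqpp`: accepted
`qpppqppp`: accepted

5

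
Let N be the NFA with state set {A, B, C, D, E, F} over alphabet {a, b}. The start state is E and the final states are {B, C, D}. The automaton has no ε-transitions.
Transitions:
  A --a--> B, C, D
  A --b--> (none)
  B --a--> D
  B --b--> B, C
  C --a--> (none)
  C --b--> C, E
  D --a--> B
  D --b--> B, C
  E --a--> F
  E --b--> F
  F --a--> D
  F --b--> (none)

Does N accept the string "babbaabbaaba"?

accepted

Start: {E}
read b: {F}
read a: {D}
read b: {B, C}
read b: {B, C, E}
read a: {D, F}
read a: {B, D}
read b: {B, C}
read b: {B, C, E}
read a: {D, F}
read a: {B, D}
read b: {B, C}
read a: {D}
Reachable ∩ accepting = {D} — nonempty.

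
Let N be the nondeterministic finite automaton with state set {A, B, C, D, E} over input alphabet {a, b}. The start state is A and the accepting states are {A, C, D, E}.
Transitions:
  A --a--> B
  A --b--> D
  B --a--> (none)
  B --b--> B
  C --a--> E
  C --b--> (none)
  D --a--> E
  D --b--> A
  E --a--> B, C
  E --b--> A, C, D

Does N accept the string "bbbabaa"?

accepted

Start: {A}
read b: {D}
read b: {A}
read b: {D}
read a: {E}
read b: {A, C, D}
read a: {B, E}
read a: {B, C}
Reachable ∩ accepting = {C} — nonempty.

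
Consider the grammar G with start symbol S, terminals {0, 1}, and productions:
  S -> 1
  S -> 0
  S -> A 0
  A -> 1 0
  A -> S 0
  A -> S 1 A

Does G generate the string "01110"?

no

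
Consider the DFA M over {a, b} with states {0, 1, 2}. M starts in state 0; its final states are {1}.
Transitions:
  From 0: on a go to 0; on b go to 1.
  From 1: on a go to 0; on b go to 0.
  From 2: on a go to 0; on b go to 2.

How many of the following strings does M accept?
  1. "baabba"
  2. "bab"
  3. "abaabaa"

"baabba": rejected
"bab": accepted
"abaabaa": rejected

1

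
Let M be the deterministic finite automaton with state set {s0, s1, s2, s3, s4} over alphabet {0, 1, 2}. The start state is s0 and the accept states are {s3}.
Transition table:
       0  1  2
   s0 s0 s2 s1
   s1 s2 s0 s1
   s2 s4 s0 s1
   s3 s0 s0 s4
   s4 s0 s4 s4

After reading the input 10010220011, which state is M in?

s0 --1--> s2
s2 --0--> s4
s4 --0--> s0
s0 --1--> s2
s2 --0--> s4
s4 --2--> s4
s4 --2--> s4
s4 --0--> s0
s0 --0--> s0
s0 --1--> s2
s2 --1--> s0

s0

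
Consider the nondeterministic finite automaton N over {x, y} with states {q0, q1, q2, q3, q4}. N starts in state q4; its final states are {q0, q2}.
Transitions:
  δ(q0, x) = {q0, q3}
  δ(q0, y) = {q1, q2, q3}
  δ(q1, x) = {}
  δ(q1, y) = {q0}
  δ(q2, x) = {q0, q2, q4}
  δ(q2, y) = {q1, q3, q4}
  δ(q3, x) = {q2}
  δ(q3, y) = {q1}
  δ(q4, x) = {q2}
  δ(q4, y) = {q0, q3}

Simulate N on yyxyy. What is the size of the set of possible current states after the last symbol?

Start: {q4}
read y: {q0, q3}
read y: {q1, q2, q3}
read x: {q0, q2, q4}
read y: {q0, q1, q2, q3, q4}
read y: {q0, q1, q2, q3, q4}
Final reachable set {q0, q1, q2, q3, q4} has 5 states.

5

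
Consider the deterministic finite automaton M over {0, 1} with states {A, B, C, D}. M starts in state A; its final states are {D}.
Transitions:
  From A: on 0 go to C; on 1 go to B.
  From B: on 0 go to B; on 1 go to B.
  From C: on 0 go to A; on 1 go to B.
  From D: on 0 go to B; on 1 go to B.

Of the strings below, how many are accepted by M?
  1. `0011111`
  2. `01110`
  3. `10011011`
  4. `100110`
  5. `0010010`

`0011111`: rejected
`01110`: rejected
`10011011`: rejected
`100110`: rejected
`0010010`: rejected

0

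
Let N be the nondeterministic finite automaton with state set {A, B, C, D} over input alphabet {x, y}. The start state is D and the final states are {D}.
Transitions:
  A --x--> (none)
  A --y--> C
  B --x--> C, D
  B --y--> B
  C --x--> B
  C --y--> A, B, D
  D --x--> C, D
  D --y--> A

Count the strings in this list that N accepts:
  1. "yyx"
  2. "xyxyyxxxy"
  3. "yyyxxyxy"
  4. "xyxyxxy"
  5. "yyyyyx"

"yyx": rejected
"xyxyyxxxy": accepted
"yyyxxyxy": accepted
"xyxyxxy": accepted
"yyyyyx": accepted

4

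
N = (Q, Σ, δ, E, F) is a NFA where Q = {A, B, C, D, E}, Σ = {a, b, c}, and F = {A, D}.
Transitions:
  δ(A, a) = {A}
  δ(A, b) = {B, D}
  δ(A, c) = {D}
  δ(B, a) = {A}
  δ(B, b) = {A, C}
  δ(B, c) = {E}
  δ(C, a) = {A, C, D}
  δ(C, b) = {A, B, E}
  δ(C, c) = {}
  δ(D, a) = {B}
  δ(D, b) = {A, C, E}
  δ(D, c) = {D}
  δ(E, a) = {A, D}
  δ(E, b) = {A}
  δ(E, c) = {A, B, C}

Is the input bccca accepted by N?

rejected

Start: {E}
read b: {A}
read c: {D}
read c: {D}
read c: {D}
read a: {B}
Reachable ∩ accepting = {} — empty.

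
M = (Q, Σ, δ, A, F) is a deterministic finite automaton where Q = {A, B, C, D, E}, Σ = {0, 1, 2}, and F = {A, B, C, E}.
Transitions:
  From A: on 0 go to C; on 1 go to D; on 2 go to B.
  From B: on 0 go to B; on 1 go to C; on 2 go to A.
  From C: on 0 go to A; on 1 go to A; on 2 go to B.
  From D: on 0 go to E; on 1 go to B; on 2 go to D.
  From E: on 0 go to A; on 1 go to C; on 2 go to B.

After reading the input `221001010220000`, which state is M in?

A

A --2--> B
B --2--> A
A --1--> D
D --0--> E
E --0--> A
A --1--> D
D --0--> E
E --1--> C
C --0--> A
A --2--> B
B --2--> A
A --0--> C
C --0--> A
A --0--> C
C --0--> A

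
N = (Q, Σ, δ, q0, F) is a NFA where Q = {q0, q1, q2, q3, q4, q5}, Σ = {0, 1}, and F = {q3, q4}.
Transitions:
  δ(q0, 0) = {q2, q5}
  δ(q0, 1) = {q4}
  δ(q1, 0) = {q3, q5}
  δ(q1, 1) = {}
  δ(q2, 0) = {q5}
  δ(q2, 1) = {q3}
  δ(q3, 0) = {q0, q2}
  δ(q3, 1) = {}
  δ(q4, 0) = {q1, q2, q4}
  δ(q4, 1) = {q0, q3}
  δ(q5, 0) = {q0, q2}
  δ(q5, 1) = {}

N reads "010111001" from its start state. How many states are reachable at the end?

Start: {q0}
read 0: {q2, q5}
read 1: {q3}
read 0: {q0, q2}
read 1: {q3, q4}
read 1: {q0, q3}
read 1: {q4}
read 0: {q1, q2, q4}
read 0: {q1, q2, q3, q4, q5}
read 1: {q0, q3}
Final reachable set {q0, q3} has 2 states.

2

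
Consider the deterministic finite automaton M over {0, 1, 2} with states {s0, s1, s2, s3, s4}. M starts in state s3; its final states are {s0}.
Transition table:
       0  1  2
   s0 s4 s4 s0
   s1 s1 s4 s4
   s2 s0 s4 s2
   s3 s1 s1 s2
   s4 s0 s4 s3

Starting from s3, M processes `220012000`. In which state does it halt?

s1

s3 --2--> s2
s2 --2--> s2
s2 --0--> s0
s0 --0--> s4
s4 --1--> s4
s4 --2--> s3
s3 --0--> s1
s1 --0--> s1
s1 --0--> s1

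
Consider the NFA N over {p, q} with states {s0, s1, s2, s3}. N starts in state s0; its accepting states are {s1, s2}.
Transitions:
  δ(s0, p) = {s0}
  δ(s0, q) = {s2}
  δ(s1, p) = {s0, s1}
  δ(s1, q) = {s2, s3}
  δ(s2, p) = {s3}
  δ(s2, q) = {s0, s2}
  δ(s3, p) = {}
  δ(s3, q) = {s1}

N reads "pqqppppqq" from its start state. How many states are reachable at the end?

2

Start: {s0}
read p: {s0}
read q: {s2}
read q: {s0, s2}
read p: {s0, s3}
read p: {s0}
read p: {s0}
read p: {s0}
read q: {s2}
read q: {s0, s2}
Final reachable set {s0, s2} has 2 states.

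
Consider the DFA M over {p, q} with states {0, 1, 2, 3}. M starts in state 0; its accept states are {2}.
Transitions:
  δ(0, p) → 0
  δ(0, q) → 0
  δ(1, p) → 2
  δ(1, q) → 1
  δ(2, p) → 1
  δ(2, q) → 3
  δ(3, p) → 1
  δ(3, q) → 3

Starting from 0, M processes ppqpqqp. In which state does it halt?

0

0 --p--> 0
0 --p--> 0
0 --q--> 0
0 --p--> 0
0 --q--> 0
0 --q--> 0
0 --p--> 0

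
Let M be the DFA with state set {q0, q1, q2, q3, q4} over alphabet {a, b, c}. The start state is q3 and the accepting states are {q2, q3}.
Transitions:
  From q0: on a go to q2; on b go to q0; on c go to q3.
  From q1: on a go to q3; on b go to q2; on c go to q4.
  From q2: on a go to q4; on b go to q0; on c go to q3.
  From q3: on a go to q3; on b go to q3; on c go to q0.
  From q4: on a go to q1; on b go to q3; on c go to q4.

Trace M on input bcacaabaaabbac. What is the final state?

q3 --b--> q3
q3 --c--> q0
q0 --a--> q2
q2 --c--> q3
q3 --a--> q3
q3 --a--> q3
q3 --b--> q3
q3 --a--> q3
q3 --a--> q3
q3 --a--> q3
q3 --b--> q3
q3 --b--> q3
q3 --a--> q3
q3 --c--> q0

q0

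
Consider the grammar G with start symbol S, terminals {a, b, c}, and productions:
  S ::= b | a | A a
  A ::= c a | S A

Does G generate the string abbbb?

no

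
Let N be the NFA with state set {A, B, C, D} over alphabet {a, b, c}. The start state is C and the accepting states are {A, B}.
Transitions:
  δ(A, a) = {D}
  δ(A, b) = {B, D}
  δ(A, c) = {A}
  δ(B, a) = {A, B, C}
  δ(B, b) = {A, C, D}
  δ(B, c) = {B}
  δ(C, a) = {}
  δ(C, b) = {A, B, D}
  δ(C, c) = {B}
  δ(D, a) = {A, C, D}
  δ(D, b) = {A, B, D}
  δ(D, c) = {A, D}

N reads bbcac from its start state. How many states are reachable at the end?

Start: {C}
read b: {A, B, D}
read b: {A, B, C, D}
read c: {A, B, D}
read a: {A, B, C, D}
read c: {A, B, D}
Final reachable set {A, B, D} has 3 states.

3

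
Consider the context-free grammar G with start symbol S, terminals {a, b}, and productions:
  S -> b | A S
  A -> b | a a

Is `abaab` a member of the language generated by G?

no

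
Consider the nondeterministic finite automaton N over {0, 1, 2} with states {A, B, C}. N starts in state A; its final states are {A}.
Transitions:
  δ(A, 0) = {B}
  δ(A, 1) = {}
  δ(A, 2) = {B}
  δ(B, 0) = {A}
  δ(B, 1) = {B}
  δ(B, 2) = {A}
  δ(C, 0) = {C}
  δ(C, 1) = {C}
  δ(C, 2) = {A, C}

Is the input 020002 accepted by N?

Start: {A}
read 0: {B}
read 2: {A}
read 0: {B}
read 0: {A}
read 0: {B}
read 2: {A}
Reachable ∩ accepting = {A} — nonempty.

accepted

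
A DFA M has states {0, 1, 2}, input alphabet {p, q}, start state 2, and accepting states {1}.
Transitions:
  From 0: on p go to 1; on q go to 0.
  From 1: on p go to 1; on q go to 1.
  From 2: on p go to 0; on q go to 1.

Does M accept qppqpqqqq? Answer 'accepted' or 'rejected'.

accepted

2 --q--> 1
1 --p--> 1
1 --p--> 1
1 --q--> 1
1 --p--> 1
1 --q--> 1
1 --q--> 1
1 --q--> 1
1 --q--> 1
End in state 1, which is an accepting state.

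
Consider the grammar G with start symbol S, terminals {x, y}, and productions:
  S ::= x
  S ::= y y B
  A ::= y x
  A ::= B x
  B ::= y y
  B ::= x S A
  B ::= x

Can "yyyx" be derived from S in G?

no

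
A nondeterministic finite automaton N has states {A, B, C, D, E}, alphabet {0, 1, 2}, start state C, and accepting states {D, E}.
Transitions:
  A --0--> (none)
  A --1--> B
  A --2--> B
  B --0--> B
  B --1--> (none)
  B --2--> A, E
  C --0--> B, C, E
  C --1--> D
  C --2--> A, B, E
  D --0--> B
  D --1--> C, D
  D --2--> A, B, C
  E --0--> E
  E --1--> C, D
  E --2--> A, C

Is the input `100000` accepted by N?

Start: {C}
read 1: {D}
read 0: {B}
read 0: {B}
read 0: {B}
read 0: {B}
read 0: {B}
Reachable ∩ accepting = {} — empty.

rejected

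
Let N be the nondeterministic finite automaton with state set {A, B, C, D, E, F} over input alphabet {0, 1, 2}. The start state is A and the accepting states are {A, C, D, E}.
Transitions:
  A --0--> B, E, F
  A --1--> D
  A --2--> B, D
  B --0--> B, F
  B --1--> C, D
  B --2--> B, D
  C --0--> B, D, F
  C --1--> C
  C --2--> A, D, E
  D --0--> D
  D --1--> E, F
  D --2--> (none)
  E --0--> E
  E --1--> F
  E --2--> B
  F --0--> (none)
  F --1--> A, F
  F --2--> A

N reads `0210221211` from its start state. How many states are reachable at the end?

Start: {A}
read 0: {B, E, F}
read 2: {A, B, D}
read 1: {C, D, E, F}
read 0: {B, D, E, F}
read 2: {A, B, D}
read 2: {B, D}
read 1: {C, D, E, F}
read 2: {A, B, D, E}
read 1: {C, D, E, F}
read 1: {A, C, E, F}
Final reachable set {A, C, E, F} has 4 states.

4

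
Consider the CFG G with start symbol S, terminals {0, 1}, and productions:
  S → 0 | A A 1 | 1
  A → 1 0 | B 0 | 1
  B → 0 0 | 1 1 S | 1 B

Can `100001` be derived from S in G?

yes

S ⇒ AA1 ⇒ 10A1 ⇒ 10B01 ⇒ 100001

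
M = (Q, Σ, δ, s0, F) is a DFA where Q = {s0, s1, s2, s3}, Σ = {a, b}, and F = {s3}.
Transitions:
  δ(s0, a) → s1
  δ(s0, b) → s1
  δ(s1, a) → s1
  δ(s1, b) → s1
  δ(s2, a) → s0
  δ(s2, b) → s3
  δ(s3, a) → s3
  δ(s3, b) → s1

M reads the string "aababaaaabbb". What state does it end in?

s0 --a--> s1
s1 --a--> s1
s1 --b--> s1
s1 --a--> s1
s1 --b--> s1
s1 --a--> s1
s1 --a--> s1
s1 --a--> s1
s1 --a--> s1
s1 --b--> s1
s1 --b--> s1
s1 --b--> s1

s1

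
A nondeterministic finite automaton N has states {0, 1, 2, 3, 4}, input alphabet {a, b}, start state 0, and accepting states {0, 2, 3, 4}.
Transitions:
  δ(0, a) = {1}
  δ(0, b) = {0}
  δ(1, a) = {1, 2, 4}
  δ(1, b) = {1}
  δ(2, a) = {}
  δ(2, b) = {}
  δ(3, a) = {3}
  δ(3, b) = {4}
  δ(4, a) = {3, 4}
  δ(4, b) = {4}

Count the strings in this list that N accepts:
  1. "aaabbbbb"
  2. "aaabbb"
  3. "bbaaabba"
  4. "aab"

"aaabbbbb": accepted
"aaabbb": accepted
"bbaaabba": accepted
"aab": accepted

4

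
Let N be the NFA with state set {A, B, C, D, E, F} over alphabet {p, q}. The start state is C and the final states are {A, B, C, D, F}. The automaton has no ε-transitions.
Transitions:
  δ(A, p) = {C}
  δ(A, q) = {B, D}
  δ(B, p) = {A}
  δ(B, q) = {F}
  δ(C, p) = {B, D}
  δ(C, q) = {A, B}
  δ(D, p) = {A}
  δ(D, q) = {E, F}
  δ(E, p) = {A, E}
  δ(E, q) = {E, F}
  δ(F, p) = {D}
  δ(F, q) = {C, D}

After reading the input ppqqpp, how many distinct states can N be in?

3

Start: {C}
read p: {B, D}
read p: {A}
read q: {B, D}
read q: {E, F}
read p: {A, D, E}
read p: {A, C, E}
Final reachable set {A, C, E} has 3 states.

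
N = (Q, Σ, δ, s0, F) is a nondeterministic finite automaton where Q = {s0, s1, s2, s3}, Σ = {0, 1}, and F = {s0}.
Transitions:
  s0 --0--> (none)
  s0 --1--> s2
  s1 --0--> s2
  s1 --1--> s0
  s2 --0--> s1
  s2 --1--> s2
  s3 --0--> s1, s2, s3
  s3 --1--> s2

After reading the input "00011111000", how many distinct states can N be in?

0

Start: {s0}
read 0: {}
The reachable set is empty and stays empty for the remaining 10 symbols.
Final reachable set {} has 0 states.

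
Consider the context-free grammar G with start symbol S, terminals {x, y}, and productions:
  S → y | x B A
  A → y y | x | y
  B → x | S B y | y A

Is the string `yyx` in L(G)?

no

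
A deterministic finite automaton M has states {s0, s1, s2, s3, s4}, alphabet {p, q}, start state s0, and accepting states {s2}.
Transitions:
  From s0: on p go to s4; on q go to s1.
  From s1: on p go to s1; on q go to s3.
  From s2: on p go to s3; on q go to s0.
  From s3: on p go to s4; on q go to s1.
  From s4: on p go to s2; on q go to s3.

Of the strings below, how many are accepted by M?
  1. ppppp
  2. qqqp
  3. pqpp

2

ppppp: accepted
qqqp: rejected
pqpp: accepted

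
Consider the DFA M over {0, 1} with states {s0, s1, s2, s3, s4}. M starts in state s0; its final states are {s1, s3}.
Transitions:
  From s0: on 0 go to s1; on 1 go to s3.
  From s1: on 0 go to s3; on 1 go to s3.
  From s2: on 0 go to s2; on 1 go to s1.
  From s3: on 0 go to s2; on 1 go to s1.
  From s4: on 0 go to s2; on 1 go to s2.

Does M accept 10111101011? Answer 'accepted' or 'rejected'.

s0 --1--> s3
s3 --0--> s2
s2 --1--> s1
s1 --1--> s3
s3 --1--> s1
s1 --1--> s3
s3 --0--> s2
s2 --1--> s1
s1 --0--> s3
s3 --1--> s1
s1 --1--> s3
End in state s3, which is an accepting state.

accepted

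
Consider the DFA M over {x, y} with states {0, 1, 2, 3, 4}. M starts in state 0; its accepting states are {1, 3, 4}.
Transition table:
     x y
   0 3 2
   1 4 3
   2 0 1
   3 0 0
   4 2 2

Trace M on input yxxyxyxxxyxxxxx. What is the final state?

0 --y--> 2
2 --x--> 0
0 --x--> 3
3 --y--> 0
0 --x--> 3
3 --y--> 0
0 --x--> 3
3 --x--> 0
0 --x--> 3
3 --y--> 0
0 --x--> 3
3 --x--> 0
0 --x--> 3
3 --x--> 0
0 --x--> 3

3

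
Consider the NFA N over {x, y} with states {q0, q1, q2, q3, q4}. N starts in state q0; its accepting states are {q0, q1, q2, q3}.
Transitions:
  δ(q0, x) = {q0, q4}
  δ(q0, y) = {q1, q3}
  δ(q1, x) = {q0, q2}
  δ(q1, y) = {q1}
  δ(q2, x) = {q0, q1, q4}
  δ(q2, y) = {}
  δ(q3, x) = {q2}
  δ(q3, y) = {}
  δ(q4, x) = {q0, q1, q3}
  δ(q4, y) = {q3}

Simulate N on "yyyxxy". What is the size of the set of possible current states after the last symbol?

Start: {q0}
read y: {q1, q3}
read y: {q1}
read y: {q1}
read x: {q0, q2}
read x: {q0, q1, q4}
read y: {q1, q3}
Final reachable set {q1, q3} has 2 states.

2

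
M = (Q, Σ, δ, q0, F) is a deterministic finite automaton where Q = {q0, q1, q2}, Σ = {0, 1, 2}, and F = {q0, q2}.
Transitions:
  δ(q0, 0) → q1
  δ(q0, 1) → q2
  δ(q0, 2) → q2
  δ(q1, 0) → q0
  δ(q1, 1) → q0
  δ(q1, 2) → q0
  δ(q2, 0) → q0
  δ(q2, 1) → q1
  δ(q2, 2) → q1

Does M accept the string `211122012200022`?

q0 --2--> q2
q2 --1--> q1
q1 --1--> q0
q0 --1--> q2
q2 --2--> q1
q1 --2--> q0
q0 --0--> q1
q1 --1--> q0
q0 --2--> q2
q2 --2--> q1
q1 --0--> q0
q0 --0--> q1
q1 --0--> q0
q0 --2--> q2
q2 --2--> q1
End in state q1, which is not an accepting state.

rejected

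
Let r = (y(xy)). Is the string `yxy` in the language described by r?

Split as y·xy: y matches y and (xy) matches xy.

yes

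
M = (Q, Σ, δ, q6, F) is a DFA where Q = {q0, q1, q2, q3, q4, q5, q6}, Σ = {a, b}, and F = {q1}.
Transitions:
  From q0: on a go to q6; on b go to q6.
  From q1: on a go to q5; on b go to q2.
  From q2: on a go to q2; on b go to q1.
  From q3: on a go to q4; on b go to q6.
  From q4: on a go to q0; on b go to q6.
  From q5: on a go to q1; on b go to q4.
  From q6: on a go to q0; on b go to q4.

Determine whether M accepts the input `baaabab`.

rejected

q6 --b--> q4
q4 --a--> q0
q0 --a--> q6
q6 --a--> q0
q0 --b--> q6
q6 --a--> q0
q0 --b--> q6
End in state q6, which is not an accepting state.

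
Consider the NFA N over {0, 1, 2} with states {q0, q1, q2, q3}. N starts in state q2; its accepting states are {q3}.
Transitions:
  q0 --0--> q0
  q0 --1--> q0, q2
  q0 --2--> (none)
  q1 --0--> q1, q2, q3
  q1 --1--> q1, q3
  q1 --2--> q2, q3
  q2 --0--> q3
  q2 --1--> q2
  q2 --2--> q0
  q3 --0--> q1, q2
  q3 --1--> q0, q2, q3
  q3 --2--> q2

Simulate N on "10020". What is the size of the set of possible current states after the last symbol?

4

Start: {q2}
read 1: {q2}
read 0: {q3}
read 0: {q1, q2}
read 2: {q0, q2, q3}
read 0: {q0, q1, q2, q3}
Final reachable set {q0, q1, q2, q3} has 4 states.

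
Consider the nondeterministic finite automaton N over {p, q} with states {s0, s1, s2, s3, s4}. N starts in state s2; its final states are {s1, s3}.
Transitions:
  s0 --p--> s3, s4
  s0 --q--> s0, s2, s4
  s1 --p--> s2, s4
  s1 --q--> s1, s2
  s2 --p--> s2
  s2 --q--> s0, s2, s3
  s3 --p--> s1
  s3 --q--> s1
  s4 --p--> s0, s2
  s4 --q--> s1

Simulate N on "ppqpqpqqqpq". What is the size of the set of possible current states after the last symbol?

Start: {s2}
read p: {s2}
read p: {s2}
read q: {s0, s2, s3}
read p: {s1, s2, s3, s4}
read q: {s0, s1, s2, s3}
read p: {s1, s2, s3, s4}
read q: {s0, s1, s2, s3}
read q: {s0, s1, s2, s3, s4}
read q: {s0, s1, s2, s3, s4}
read p: {s0, s1, s2, s3, s4}
read q: {s0, s1, s2, s3, s4}
Final reachable set {s0, s1, s2, s3, s4} has 5 states.

5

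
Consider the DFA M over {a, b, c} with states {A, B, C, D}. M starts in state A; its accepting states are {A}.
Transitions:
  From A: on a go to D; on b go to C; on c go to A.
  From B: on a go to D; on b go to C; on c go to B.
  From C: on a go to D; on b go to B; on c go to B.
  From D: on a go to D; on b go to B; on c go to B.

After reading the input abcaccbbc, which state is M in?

B

A --a--> D
D --b--> B
B --c--> B
B --a--> D
D --c--> B
B --c--> B
B --b--> C
C --b--> B
B --c--> B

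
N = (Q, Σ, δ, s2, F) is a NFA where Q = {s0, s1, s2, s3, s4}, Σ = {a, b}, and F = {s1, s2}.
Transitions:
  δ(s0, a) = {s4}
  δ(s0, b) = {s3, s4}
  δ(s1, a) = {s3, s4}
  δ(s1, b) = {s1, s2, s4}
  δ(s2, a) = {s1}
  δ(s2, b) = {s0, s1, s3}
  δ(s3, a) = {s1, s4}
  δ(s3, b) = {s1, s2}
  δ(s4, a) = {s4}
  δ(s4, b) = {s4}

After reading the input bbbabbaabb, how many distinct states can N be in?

Start: {s2}
read b: {s0, s1, s3}
read b: {s1, s2, s3, s4}
read b: {s0, s1, s2, s3, s4}
read a: {s1, s3, s4}
read b: {s1, s2, s4}
read b: {s0, s1, s2, s3, s4}
read a: {s1, s3, s4}
read a: {s1, s3, s4}
read b: {s1, s2, s4}
read b: {s0, s1, s2, s3, s4}
Final reachable set {s0, s1, s2, s3, s4} has 5 states.

5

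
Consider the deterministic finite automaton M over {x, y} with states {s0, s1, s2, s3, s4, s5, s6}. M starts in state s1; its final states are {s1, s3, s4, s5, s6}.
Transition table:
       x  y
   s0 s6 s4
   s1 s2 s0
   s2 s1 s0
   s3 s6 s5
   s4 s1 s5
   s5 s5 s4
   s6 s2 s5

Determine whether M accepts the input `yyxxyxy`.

accepted

s1 --y--> s0
s0 --y--> s4
s4 --x--> s1
s1 --x--> s2
s2 --y--> s0
s0 --x--> s6
s6 --y--> s5
End in state s5, which is an accepting state.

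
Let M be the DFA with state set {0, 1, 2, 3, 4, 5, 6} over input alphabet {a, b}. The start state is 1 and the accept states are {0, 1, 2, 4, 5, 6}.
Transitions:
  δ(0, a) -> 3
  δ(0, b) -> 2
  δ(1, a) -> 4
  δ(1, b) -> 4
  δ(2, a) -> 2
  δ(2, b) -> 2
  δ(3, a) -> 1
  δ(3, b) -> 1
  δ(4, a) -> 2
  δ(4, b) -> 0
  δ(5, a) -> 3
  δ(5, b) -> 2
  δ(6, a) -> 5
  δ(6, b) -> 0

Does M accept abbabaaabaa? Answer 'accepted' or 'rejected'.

1 --a--> 4
4 --b--> 0
0 --b--> 2
2 --a--> 2
2 --b--> 2
2 --a--> 2
2 --a--> 2
2 --a--> 2
2 --b--> 2
2 --a--> 2
2 --a--> 2
End in state 2, which is an accepting state.

accepted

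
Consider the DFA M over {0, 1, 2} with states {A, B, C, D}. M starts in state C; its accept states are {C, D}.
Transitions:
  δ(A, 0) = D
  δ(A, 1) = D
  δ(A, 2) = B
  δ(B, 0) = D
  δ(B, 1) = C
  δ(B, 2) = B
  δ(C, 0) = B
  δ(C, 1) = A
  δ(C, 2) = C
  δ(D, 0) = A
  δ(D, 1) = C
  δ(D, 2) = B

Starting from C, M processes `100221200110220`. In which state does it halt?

C --1--> A
A --0--> D
D --0--> A
A --2--> B
B --2--> B
B --1--> C
C --2--> C
C --0--> B
B --0--> D
D --1--> C
C --1--> A
A --0--> D
D --2--> B
B --2--> B
B --0--> D

D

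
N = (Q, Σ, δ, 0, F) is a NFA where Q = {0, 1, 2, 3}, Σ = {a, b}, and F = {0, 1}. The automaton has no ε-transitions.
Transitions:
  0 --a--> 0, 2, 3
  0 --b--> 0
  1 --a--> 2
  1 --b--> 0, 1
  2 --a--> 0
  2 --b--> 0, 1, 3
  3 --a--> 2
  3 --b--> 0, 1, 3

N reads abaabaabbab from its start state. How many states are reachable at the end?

3

Start: {0}
read a: {0, 2, 3}
read b: {0, 1, 3}
read a: {0, 2, 3}
read a: {0, 2, 3}
read b: {0, 1, 3}
read a: {0, 2, 3}
read a: {0, 2, 3}
read b: {0, 1, 3}
read b: {0, 1, 3}
read a: {0, 2, 3}
read b: {0, 1, 3}
Final reachable set {0, 1, 3} has 3 states.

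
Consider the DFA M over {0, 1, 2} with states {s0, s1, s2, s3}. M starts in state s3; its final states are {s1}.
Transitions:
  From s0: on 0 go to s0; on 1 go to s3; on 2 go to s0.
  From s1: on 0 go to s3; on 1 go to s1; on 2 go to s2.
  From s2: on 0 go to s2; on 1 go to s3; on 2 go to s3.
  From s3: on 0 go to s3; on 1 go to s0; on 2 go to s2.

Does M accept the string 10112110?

s3 --1--> s0
s0 --0--> s0
s0 --1--> s3
s3 --1--> s0
s0 --2--> s0
s0 --1--> s3
s3 --1--> s0
s0 --0--> s0
End in state s0, which is not an accepting state.

rejected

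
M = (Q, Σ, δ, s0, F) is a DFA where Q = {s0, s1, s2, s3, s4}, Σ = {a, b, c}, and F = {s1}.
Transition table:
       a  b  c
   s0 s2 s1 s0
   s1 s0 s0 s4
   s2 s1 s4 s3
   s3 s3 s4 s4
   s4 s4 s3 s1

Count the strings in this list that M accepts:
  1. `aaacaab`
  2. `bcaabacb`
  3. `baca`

0

`aaacaab`: rejected
`bcaabacb`: rejected
`baca`: rejected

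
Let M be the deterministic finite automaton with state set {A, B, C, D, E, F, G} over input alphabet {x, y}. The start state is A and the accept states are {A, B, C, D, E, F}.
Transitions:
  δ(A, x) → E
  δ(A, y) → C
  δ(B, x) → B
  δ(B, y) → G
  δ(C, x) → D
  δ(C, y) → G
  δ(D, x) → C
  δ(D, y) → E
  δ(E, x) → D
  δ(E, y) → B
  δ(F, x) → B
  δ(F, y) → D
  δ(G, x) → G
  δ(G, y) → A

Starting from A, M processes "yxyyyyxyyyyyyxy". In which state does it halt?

A --y--> C
C --x--> D
D --y--> E
E --y--> B
B --y--> G
G --y--> A
A --x--> E
E --y--> B
B --y--> G
G --y--> A
A --y--> C
C --y--> G
G --y--> A
A --x--> E
E --y--> B

B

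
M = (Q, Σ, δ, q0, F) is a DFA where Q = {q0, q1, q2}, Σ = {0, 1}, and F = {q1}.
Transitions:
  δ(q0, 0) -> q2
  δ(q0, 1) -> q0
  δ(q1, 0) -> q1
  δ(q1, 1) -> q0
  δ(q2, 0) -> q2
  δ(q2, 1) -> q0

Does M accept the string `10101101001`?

q0 --1--> q0
q0 --0--> q2
q2 --1--> q0
q0 --0--> q2
q2 --1--> q0
q0 --1--> q0
q0 --0--> q2
q2 --1--> q0
q0 --0--> q2
q2 --0--> q2
q2 --1--> q0
End in state q0, which is not an accepting state.

rejected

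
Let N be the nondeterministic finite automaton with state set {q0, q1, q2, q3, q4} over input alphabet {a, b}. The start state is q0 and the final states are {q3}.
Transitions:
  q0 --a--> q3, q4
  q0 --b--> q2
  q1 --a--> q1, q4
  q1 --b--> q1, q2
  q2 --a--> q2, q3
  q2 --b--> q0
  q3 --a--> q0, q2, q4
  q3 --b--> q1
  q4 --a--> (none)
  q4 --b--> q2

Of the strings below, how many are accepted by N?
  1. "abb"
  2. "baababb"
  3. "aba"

"abb": rejected
"baababb": rejected
"aba": accepted

1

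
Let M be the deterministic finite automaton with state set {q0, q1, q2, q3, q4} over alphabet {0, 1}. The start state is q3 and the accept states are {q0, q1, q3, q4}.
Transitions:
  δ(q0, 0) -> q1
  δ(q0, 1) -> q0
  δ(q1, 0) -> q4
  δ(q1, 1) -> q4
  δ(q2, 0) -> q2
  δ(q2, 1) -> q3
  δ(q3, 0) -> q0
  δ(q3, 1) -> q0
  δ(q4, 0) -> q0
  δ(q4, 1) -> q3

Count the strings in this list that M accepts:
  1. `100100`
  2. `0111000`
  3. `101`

`100100`: accepted
`0111000`: accepted
`101`: accepted

3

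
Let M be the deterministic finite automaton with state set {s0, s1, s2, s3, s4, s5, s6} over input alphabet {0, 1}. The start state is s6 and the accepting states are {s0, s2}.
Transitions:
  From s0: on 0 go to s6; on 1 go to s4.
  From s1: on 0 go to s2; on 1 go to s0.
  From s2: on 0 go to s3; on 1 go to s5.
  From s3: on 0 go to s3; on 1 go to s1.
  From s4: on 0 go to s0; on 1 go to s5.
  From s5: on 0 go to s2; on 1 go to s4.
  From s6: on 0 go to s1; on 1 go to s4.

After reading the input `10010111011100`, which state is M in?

s6 --1--> s4
s4 --0--> s0
s0 --0--> s6
s6 --1--> s4
s4 --0--> s0
s0 --1--> s4
s4 --1--> s5
s5 --1--> s4
s4 --0--> s0
s0 --1--> s4
s4 --1--> s5
s5 --1--> s4
s4 --0--> s0
s0 --0--> s6

s6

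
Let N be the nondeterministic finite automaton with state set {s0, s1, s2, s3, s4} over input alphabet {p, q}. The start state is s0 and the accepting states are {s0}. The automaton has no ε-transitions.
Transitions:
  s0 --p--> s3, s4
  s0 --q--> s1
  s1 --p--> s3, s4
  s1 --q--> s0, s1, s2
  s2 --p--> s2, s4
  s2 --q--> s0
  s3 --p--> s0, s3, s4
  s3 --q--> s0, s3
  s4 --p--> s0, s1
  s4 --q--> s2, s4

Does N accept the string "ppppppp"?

Start: {s0}
read p: {s3, s4}
read p: {s0, s1, s3, s4}
read p: {s0, s1, s3, s4}
read p: {s0, s1, s3, s4}
read p: {s0, s1, s3, s4}
read p: {s0, s1, s3, s4}
read p: {s0, s1, s3, s4}
Reachable ∩ accepting = {s0} — nonempty.

accepted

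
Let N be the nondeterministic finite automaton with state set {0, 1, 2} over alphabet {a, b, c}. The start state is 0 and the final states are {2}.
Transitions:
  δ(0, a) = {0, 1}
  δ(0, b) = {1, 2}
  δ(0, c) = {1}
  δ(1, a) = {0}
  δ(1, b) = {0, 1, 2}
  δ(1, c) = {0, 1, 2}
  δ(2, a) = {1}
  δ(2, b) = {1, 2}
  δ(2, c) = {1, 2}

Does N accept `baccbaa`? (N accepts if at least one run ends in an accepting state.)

Start: {0}
read b: {1, 2}
read a: {0, 1}
read c: {0, 1, 2}
read c: {0, 1, 2}
read b: {0, 1, 2}
read a: {0, 1}
read a: {0, 1}
Reachable ∩ accepting = {} — empty.

rejected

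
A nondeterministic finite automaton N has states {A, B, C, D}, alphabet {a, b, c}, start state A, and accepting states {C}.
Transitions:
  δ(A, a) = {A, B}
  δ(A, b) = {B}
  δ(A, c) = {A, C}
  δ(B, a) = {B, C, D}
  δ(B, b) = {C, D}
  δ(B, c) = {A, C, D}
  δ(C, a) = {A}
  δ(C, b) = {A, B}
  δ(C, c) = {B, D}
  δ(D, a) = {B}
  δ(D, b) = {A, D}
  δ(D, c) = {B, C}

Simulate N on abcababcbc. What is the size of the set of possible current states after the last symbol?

4

Start: {A}
read a: {A, B}
read b: {B, C, D}
read c: {A, B, C, D}
read a: {A, B, C, D}
read b: {A, B, C, D}
read a: {A, B, C, D}
read b: {A, B, C, D}
read c: {A, B, C, D}
read b: {A, B, C, D}
read c: {A, B, C, D}
Final reachable set {A, B, C, D} has 4 states.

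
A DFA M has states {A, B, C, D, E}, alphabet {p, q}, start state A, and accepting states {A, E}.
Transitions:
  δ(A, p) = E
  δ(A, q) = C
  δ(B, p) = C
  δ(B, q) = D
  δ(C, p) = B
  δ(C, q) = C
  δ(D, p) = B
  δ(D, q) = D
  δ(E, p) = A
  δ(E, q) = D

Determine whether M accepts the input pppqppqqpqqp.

rejected

A --p--> E
E --p--> A
A --p--> E
E --q--> D
D --p--> B
B --p--> C
C --q--> C
C --q--> C
C --p--> B
B --q--> D
D --q--> D
D --p--> B
End in state B, which is not an accepting state.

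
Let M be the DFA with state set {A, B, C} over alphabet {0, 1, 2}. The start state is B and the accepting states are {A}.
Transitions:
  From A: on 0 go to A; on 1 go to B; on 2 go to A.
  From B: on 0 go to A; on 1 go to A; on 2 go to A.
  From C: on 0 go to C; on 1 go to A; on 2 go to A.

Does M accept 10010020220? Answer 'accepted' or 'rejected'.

B --1--> A
A --0--> A
A --0--> A
A --1--> B
B --0--> A
A --0--> A
A --2--> A
A --0--> A
A --2--> A
A --2--> A
A --0--> A
End in state A, which is an accepting state.

accepted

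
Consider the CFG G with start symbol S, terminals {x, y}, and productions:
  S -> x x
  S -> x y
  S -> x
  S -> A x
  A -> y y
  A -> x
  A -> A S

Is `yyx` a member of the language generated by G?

yes

S ⇒ Ax ⇒ yyx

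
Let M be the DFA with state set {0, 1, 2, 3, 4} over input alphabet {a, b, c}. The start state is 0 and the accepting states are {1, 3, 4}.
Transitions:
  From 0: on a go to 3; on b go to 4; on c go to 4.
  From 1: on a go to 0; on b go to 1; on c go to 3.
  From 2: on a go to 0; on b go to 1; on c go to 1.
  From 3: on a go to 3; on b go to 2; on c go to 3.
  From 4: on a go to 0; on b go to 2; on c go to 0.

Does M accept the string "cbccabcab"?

0 --c--> 4
4 --b--> 2
2 --c--> 1
1 --c--> 3
3 --a--> 3
3 --b--> 2
2 --c--> 1
1 --a--> 0
0 --b--> 4
End in state 4, which is an accepting state.

accepted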